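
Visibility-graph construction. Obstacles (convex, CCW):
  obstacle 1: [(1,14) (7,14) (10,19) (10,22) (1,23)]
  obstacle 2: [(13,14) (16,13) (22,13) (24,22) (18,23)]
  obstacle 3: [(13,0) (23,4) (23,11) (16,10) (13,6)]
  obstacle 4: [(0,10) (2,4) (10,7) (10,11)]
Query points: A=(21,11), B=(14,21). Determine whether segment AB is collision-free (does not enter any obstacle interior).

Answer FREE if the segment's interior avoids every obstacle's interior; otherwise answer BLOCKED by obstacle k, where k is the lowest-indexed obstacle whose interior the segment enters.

BLOCKED by obstacle 2

Obstacle 1 [(1,14) (7,14) (10,19) (10,22) (1,23)]:
  edge (1,14)–(7,14): clear
  edge (7,14)–(10,19): clear
  edge (10,19)–(10,22): clear
  edge (10,22)–(1,23): clear
  edge (1,23)–(1,14): clear
  midpoint (35/2,16) outside
  → clear
Obstacle 2 [(13,14) (16,13) (22,13) (24,22) (18,23)]:
  edge (13,14)–(16,13): clear
  edge (16,13)–(22,13): crosses AB
  edge (22,13)–(24,22): clear
  edge (24,22)–(18,23): clear
  edge (18,23)–(13,14): crosses AB
  → BLOCKED
Obstacle 3 [(13,0) (23,4) (23,11) (16,10) (13,6)]:
  edge (13,0)–(23,4): clear
  edge (23,4)–(23,11): clear
  edge (23,11)–(16,10): clear
  edge (16,10)–(13,6): clear
  edge (13,6)–(13,0): clear
  midpoint (35/2,16) outside
  → clear
Obstacle 4 [(0,10) (2,4) (10,7) (10,11)]:
  edge (0,10)–(2,4): clear
  edge (2,4)–(10,7): clear
  edge (10,7)–(10,11): clear
  edge (10,11)–(0,10): clear
  midpoint (35/2,16) outside
  → clear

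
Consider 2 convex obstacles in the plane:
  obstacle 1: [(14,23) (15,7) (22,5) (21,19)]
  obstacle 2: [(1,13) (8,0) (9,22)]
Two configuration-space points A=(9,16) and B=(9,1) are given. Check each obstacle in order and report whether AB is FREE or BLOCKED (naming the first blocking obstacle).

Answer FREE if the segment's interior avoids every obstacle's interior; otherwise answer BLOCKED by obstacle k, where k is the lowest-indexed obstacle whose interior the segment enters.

FREE

Obstacle 1 [(14,23) (15,7) (22,5) (21,19)]:
  edge (14,23)–(15,7): clear
  edge (15,7)–(22,5): clear
  edge (22,5)–(21,19): clear
  edge (21,19)–(14,23): clear
  midpoint (9,17/2) outside
  → clear
Obstacle 2 [(1,13) (8,0) (9,22)]:
  edge (1,13)–(8,0): clear
  edge (8,0)–(9,22): clear
  edge (9,22)–(1,13): clear
  midpoint (9,17/2) outside
  → clear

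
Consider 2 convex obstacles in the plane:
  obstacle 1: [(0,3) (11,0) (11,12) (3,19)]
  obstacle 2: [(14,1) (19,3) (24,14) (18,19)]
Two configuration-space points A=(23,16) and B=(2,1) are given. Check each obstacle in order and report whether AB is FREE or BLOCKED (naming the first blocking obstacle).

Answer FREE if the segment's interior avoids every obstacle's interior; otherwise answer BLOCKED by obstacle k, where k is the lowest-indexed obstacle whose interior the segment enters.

Obstacle 1 [(0,3) (11,0) (11,12) (3,19)]:
  edge (0,3)–(11,0): crosses AB
  edge (11,0)–(11,12): crosses AB
  edge (11,12)–(3,19): clear
  edge (3,19)–(0,3): clear
  → BLOCKED
Obstacle 2 [(14,1) (19,3) (24,14) (18,19)]:
  edge (14,1)–(19,3): clear
  edge (19,3)–(24,14): clear
  edge (24,14)–(18,19): crosses AB
  edge (18,19)–(14,1): crosses AB
  → BLOCKED

BLOCKED by obstacle 1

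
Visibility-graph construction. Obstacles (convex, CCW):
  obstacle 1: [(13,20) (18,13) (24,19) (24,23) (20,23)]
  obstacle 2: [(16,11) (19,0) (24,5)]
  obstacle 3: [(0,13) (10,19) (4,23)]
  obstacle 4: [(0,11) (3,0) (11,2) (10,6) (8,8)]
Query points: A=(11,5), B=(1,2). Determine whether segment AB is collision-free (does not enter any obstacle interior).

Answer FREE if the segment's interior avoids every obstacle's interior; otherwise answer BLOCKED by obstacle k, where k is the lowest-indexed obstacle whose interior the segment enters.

Obstacle 1 [(13,20) (18,13) (24,19) (24,23) (20,23)]:
  edge (13,20)–(18,13): clear
  edge (18,13)–(24,19): clear
  edge (24,19)–(24,23): clear
  edge (24,23)–(20,23): clear
  edge (20,23)–(13,20): clear
  midpoint (6,7/2) outside
  → clear
Obstacle 2 [(16,11) (19,0) (24,5)]:
  edge (16,11)–(19,0): clear
  edge (19,0)–(24,5): clear
  edge (24,5)–(16,11): clear
  midpoint (6,7/2) outside
  → clear
Obstacle 3 [(0,13) (10,19) (4,23)]:
  edge (0,13)–(10,19): clear
  edge (10,19)–(4,23): clear
  edge (4,23)–(0,13): clear
  midpoint (6,7/2) outside
  → clear
Obstacle 4 [(0,11) (3,0) (11,2) (10,6) (8,8)]:
  edge (0,11)–(3,0): crosses AB
  edge (3,0)–(11,2): clear
  edge (11,2)–(10,6): crosses AB
  edge (10,6)–(8,8): clear
  edge (8,8)–(0,11): clear
  → BLOCKED

BLOCKED by obstacle 4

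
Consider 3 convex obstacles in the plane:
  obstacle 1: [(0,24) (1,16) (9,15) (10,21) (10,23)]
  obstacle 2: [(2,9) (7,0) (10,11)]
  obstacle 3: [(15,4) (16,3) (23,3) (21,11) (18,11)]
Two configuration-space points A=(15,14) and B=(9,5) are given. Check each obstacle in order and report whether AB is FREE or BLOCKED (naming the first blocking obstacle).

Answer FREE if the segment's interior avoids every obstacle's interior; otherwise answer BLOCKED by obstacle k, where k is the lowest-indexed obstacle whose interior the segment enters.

FREE

Obstacle 1 [(0,24) (1,16) (9,15) (10,21) (10,23)]:
  edge (0,24)–(1,16): clear
  edge (1,16)–(9,15): clear
  edge (9,15)–(10,21): clear
  edge (10,21)–(10,23): clear
  edge (10,23)–(0,24): clear
  midpoint (12,19/2) outside
  → clear
Obstacle 2 [(2,9) (7,0) (10,11)]:
  edge (2,9)–(7,0): clear
  edge (7,0)–(10,11): clear
  edge (10,11)–(2,9): clear
  midpoint (12,19/2) outside
  → clear
Obstacle 3 [(15,4) (16,3) (23,3) (21,11) (18,11)]:
  edge (15,4)–(16,3): clear
  edge (16,3)–(23,3): clear
  edge (23,3)–(21,11): clear
  edge (21,11)–(18,11): clear
  edge (18,11)–(15,4): clear
  midpoint (12,19/2) outside
  → clear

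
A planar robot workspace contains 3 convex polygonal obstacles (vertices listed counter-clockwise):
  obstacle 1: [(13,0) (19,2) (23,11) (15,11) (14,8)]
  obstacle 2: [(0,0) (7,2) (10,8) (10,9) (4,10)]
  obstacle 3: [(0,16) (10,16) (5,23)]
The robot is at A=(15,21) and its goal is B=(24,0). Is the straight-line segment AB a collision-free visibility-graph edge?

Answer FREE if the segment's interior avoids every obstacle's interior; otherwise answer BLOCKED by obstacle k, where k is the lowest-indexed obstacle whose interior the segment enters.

BLOCKED by obstacle 1

Obstacle 1 [(13,0) (19,2) (23,11) (15,11) (14,8)]:
  edge (13,0)–(19,2): clear
  edge (19,2)–(23,11): crosses AB
  edge (23,11)–(15,11): crosses AB
  edge (15,11)–(14,8): clear
  edge (14,8)–(13,0): clear
  → BLOCKED
Obstacle 2 [(0,0) (7,2) (10,8) (10,9) (4,10)]:
  edge (0,0)–(7,2): clear
  edge (7,2)–(10,8): clear
  edge (10,8)–(10,9): clear
  edge (10,9)–(4,10): clear
  edge (4,10)–(0,0): clear
  midpoint (39/2,21/2) outside
  → clear
Obstacle 3 [(0,16) (10,16) (5,23)]:
  edge (0,16)–(10,16): clear
  edge (10,16)–(5,23): clear
  edge (5,23)–(0,16): clear
  midpoint (39/2,21/2) outside
  → clear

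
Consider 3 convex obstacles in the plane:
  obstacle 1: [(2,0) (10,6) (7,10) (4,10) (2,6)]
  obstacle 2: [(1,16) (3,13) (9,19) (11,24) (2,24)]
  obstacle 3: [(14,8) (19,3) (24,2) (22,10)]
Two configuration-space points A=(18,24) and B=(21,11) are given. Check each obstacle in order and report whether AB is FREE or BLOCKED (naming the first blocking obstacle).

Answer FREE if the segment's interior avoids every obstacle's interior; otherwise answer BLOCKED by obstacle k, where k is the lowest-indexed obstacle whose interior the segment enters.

Obstacle 1 [(2,0) (10,6) (7,10) (4,10) (2,6)]:
  edge (2,0)–(10,6): clear
  edge (10,6)–(7,10): clear
  edge (7,10)–(4,10): clear
  edge (4,10)–(2,6): clear
  edge (2,6)–(2,0): clear
  midpoint (39/2,35/2) outside
  → clear
Obstacle 2 [(1,16) (3,13) (9,19) (11,24) (2,24)]:
  edge (1,16)–(3,13): clear
  edge (3,13)–(9,19): clear
  edge (9,19)–(11,24): clear
  edge (11,24)–(2,24): clear
  edge (2,24)–(1,16): clear
  midpoint (39/2,35/2) outside
  → clear
Obstacle 3 [(14,8) (19,3) (24,2) (22,10)]:
  edge (14,8)–(19,3): clear
  edge (19,3)–(24,2): clear
  edge (24,2)–(22,10): clear
  edge (22,10)–(14,8): clear
  midpoint (39/2,35/2) outside
  → clear

FREE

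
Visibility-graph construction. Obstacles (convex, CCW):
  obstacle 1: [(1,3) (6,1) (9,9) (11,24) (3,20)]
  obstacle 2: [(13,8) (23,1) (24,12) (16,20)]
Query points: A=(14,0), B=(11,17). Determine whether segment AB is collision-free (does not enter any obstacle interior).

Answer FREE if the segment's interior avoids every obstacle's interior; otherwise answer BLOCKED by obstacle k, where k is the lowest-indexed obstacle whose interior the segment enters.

FREE

Obstacle 1 [(1,3) (6,1) (9,9) (11,24) (3,20)]:
  edge (1,3)–(6,1): clear
  edge (6,1)–(9,9): clear
  edge (9,9)–(11,24): clear
  edge (11,24)–(3,20): clear
  edge (3,20)–(1,3): clear
  midpoint (25/2,17/2) outside
  → clear
Obstacle 2 [(13,8) (23,1) (24,12) (16,20)]:
  edge (13,8)–(23,1): clear
  edge (23,1)–(24,12): clear
  edge (24,12)–(16,20): clear
  edge (16,20)–(13,8): clear
  midpoint (25/2,17/2) outside
  → clear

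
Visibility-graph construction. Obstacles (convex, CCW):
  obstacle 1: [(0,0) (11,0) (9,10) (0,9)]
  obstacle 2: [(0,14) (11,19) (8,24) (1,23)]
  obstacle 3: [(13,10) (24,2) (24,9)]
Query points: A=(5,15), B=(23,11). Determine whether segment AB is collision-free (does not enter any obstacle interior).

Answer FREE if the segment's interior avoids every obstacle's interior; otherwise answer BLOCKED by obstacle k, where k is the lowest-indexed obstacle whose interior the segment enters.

Obstacle 1 [(0,0) (11,0) (9,10) (0,9)]:
  edge (0,0)–(11,0): clear
  edge (11,0)–(9,10): clear
  edge (9,10)–(0,9): clear
  edge (0,9)–(0,0): clear
  midpoint (14,13) outside
  → clear
Obstacle 2 [(0,14) (11,19) (8,24) (1,23)]:
  edge (0,14)–(11,19): clear
  edge (11,19)–(8,24): clear
  edge (8,24)–(1,23): clear
  edge (1,23)–(0,14): clear
  midpoint (14,13) outside
  → clear
Obstacle 3 [(13,10) (24,2) (24,9)]:
  edge (13,10)–(24,2): clear
  edge (24,2)–(24,9): clear
  edge (24,9)–(13,10): clear
  midpoint (14,13) outside
  → clear

FREE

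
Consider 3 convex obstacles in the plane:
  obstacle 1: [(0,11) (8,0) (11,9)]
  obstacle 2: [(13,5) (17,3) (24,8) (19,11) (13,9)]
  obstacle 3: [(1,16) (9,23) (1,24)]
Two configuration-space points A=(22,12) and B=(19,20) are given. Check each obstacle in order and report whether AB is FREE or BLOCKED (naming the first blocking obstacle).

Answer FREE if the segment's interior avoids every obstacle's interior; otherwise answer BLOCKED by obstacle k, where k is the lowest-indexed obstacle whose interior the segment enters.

Obstacle 1 [(0,11) (8,0) (11,9)]:
  edge (0,11)–(8,0): clear
  edge (8,0)–(11,9): clear
  edge (11,9)–(0,11): clear
  midpoint (41/2,16) outside
  → clear
Obstacle 2 [(13,5) (17,3) (24,8) (19,11) (13,9)]:
  edge (13,5)–(17,3): clear
  edge (17,3)–(24,8): clear
  edge (24,8)–(19,11): clear
  edge (19,11)–(13,9): clear
  edge (13,9)–(13,5): clear
  midpoint (41/2,16) outside
  → clear
Obstacle 3 [(1,16) (9,23) (1,24)]:
  edge (1,16)–(9,23): clear
  edge (9,23)–(1,24): clear
  edge (1,24)–(1,16): clear
  midpoint (41/2,16) outside
  → clear

FREE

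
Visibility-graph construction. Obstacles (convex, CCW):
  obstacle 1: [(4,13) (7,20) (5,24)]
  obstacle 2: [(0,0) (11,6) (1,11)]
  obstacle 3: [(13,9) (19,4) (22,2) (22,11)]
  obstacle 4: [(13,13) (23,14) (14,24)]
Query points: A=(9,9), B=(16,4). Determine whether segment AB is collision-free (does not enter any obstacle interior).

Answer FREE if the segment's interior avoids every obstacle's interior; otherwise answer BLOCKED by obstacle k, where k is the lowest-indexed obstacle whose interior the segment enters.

FREE

Obstacle 1 [(4,13) (7,20) (5,24)]:
  edge (4,13)–(7,20): clear
  edge (7,20)–(5,24): clear
  edge (5,24)–(4,13): clear
  midpoint (25/2,13/2) outside
  → clear
Obstacle 2 [(0,0) (11,6) (1,11)]:
  edge (0,0)–(11,6): clear
  edge (11,6)–(1,11): clear
  edge (1,11)–(0,0): clear
  midpoint (25/2,13/2) outside
  → clear
Obstacle 3 [(13,9) (19,4) (22,2) (22,11)]:
  edge (13,9)–(19,4): clear
  edge (19,4)–(22,2): clear
  edge (22,2)–(22,11): clear
  edge (22,11)–(13,9): clear
  midpoint (25/2,13/2) outside
  → clear
Obstacle 4 [(13,13) (23,14) (14,24)]:
  edge (13,13)–(23,14): clear
  edge (23,14)–(14,24): clear
  edge (14,24)–(13,13): clear
  midpoint (25/2,13/2) outside
  → clear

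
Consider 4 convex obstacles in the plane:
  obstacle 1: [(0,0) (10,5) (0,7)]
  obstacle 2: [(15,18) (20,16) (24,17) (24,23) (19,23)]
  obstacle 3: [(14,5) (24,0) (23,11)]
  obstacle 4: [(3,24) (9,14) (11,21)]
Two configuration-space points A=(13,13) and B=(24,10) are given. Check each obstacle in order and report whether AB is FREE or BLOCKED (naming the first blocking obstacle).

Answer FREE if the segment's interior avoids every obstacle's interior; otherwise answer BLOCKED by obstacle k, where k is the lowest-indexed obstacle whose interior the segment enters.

Obstacle 1 [(0,0) (10,5) (0,7)]:
  edge (0,0)–(10,5): clear
  edge (10,5)–(0,7): clear
  edge (0,7)–(0,0): clear
  midpoint (37/2,23/2) outside
  → clear
Obstacle 2 [(15,18) (20,16) (24,17) (24,23) (19,23)]:
  edge (15,18)–(20,16): clear
  edge (20,16)–(24,17): clear
  edge (24,17)–(24,23): clear
  edge (24,23)–(19,23): clear
  edge (19,23)–(15,18): clear
  midpoint (37/2,23/2) outside
  → clear
Obstacle 3 [(14,5) (24,0) (23,11)]:
  edge (14,5)–(24,0): clear
  edge (24,0)–(23,11): crosses AB
  edge (23,11)–(14,5): crosses AB
  → BLOCKED
Obstacle 4 [(3,24) (9,14) (11,21)]:
  edge (3,24)–(9,14): clear
  edge (9,14)–(11,21): clear
  edge (11,21)–(3,24): clear
  midpoint (37/2,23/2) outside
  → clear

BLOCKED by obstacle 3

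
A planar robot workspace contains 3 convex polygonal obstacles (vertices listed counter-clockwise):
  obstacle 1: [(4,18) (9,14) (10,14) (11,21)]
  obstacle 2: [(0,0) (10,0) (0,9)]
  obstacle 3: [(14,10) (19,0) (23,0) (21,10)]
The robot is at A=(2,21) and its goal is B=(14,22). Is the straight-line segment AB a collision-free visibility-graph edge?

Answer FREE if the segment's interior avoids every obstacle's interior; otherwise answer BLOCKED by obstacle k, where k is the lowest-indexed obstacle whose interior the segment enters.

FREE

Obstacle 1 [(4,18) (9,14) (10,14) (11,21)]:
  edge (4,18)–(9,14): clear
  edge (9,14)–(10,14): clear
  edge (10,14)–(11,21): clear
  edge (11,21)–(4,18): clear
  midpoint (8,43/2) outside
  → clear
Obstacle 2 [(0,0) (10,0) (0,9)]:
  edge (0,0)–(10,0): clear
  edge (10,0)–(0,9): clear
  edge (0,9)–(0,0): clear
  midpoint (8,43/2) outside
  → clear
Obstacle 3 [(14,10) (19,0) (23,0) (21,10)]:
  edge (14,10)–(19,0): clear
  edge (19,0)–(23,0): clear
  edge (23,0)–(21,10): clear
  edge (21,10)–(14,10): clear
  midpoint (8,43/2) outside
  → clear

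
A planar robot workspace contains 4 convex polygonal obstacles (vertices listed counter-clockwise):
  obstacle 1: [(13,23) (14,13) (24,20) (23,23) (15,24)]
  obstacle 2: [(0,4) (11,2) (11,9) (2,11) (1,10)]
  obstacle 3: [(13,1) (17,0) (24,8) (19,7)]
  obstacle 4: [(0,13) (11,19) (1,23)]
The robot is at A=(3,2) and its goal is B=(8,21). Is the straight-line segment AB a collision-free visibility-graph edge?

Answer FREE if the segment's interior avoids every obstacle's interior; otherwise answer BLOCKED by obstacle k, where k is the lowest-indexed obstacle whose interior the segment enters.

BLOCKED by obstacle 2

Obstacle 1 [(13,23) (14,13) (24,20) (23,23) (15,24)]:
  edge (13,23)–(14,13): clear
  edge (14,13)–(24,20): clear
  edge (24,20)–(23,23): clear
  edge (23,23)–(15,24): clear
  edge (15,24)–(13,23): clear
  midpoint (11/2,23/2) outside
  → clear
Obstacle 2 [(0,4) (11,2) (11,9) (2,11) (1,10)]:
  edge (0,4)–(11,2): crosses AB
  edge (11,2)–(11,9): clear
  edge (11,9)–(2,11): crosses AB
  edge (2,11)–(1,10): clear
  edge (1,10)–(0,4): clear
  → BLOCKED
Obstacle 3 [(13,1) (17,0) (24,8) (19,7)]:
  edge (13,1)–(17,0): clear
  edge (17,0)–(24,8): clear
  edge (24,8)–(19,7): clear
  edge (19,7)–(13,1): clear
  midpoint (11/2,23/2) outside
  → clear
Obstacle 4 [(0,13) (11,19) (1,23)]:
  edge (0,13)–(11,19): crosses AB
  edge (11,19)–(1,23): crosses AB
  edge (1,23)–(0,13): clear
  → BLOCKED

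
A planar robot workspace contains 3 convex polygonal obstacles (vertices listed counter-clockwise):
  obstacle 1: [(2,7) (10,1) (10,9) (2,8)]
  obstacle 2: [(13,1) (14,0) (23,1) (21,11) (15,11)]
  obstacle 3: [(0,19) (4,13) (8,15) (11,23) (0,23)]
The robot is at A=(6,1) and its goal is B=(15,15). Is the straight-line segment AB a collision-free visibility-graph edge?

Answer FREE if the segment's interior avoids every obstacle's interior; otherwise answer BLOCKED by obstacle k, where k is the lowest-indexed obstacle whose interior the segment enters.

BLOCKED by obstacle 1

Obstacle 1 [(2,7) (10,1) (10,9) (2,8)]:
  edge (2,7)–(10,1): crosses AB
  edge (10,1)–(10,9): crosses AB
  edge (10,9)–(2,8): clear
  edge (2,8)–(2,7): clear
  → BLOCKED
Obstacle 2 [(13,1) (14,0) (23,1) (21,11) (15,11)]:
  edge (13,1)–(14,0): clear
  edge (14,0)–(23,1): clear
  edge (23,1)–(21,11): clear
  edge (21,11)–(15,11): clear
  edge (15,11)–(13,1): clear
  midpoint (21/2,8) outside
  → clear
Obstacle 3 [(0,19) (4,13) (8,15) (11,23) (0,23)]:
  edge (0,19)–(4,13): clear
  edge (4,13)–(8,15): clear
  edge (8,15)–(11,23): clear
  edge (11,23)–(0,23): clear
  edge (0,23)–(0,19): clear
  midpoint (21/2,8) outside
  → clear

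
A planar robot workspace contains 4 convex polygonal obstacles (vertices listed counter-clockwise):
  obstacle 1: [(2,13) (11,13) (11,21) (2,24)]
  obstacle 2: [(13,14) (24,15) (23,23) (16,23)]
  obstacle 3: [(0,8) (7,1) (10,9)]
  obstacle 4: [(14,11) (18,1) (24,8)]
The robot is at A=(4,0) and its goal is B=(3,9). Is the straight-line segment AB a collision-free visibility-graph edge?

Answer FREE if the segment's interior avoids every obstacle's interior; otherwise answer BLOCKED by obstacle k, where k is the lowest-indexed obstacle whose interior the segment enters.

Obstacle 1 [(2,13) (11,13) (11,21) (2,24)]:
  edge (2,13)–(11,13): clear
  edge (11,13)–(11,21): clear
  edge (11,21)–(2,24): clear
  edge (2,24)–(2,13): clear
  midpoint (7/2,9/2) outside
  → clear
Obstacle 2 [(13,14) (24,15) (23,23) (16,23)]:
  edge (13,14)–(24,15): clear
  edge (24,15)–(23,23): clear
  edge (23,23)–(16,23): clear
  edge (16,23)–(13,14): clear
  midpoint (7/2,9/2) outside
  → clear
Obstacle 3 [(0,8) (7,1) (10,9)]:
  edge (0,8)–(7,1): crosses AB
  edge (7,1)–(10,9): clear
  edge (10,9)–(0,8): crosses AB
  → BLOCKED
Obstacle 4 [(14,11) (18,1) (24,8)]:
  edge (14,11)–(18,1): clear
  edge (18,1)–(24,8): clear
  edge (24,8)–(14,11): clear
  midpoint (7/2,9/2) outside
  → clear

BLOCKED by obstacle 3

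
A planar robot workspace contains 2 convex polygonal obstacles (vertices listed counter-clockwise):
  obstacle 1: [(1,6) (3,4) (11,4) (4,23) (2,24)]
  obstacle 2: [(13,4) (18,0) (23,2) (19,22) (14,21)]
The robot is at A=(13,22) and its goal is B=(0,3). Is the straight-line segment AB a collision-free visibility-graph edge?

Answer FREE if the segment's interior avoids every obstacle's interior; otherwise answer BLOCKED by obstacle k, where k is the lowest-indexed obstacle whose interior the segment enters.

Obstacle 1 [(1,6) (3,4) (11,4) (4,23) (2,24)]:
  edge (1,6)–(3,4): crosses AB
  edge (3,4)–(11,4): clear
  edge (11,4)–(4,23): crosses AB
  edge (4,23)–(2,24): clear
  edge (2,24)–(1,6): clear
  → BLOCKED
Obstacle 2 [(13,4) (18,0) (23,2) (19,22) (14,21)]:
  edge (13,4)–(18,0): clear
  edge (18,0)–(23,2): clear
  edge (23,2)–(19,22): clear
  edge (19,22)–(14,21): clear
  edge (14,21)–(13,4): clear
  midpoint (13/2,25/2) outside
  → clear

BLOCKED by obstacle 1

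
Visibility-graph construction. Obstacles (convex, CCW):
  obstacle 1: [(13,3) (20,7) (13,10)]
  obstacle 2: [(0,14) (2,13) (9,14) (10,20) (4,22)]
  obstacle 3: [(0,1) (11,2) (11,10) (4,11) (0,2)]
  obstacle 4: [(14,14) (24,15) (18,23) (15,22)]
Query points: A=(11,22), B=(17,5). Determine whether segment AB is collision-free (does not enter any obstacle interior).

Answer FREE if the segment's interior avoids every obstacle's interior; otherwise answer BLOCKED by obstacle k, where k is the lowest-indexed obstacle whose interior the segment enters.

BLOCKED by obstacle 1

Obstacle 1 [(13,3) (20,7) (13,10)]:
  edge (13,3)–(20,7): crosses AB
  edge (20,7)–(13,10): crosses AB
  edge (13,10)–(13,3): clear
  → BLOCKED
Obstacle 2 [(0,14) (2,13) (9,14) (10,20) (4,22)]:
  edge (0,14)–(2,13): clear
  edge (2,13)–(9,14): clear
  edge (9,14)–(10,20): clear
  edge (10,20)–(4,22): clear
  edge (4,22)–(0,14): clear
  midpoint (14,27/2) outside
  → clear
Obstacle 3 [(0,1) (11,2) (11,10) (4,11) (0,2)]:
  edge (0,1)–(11,2): clear
  edge (11,2)–(11,10): clear
  edge (11,10)–(4,11): clear
  edge (4,11)–(0,2): clear
  edge (0,2)–(0,1): clear
  midpoint (14,27/2) outside
  → clear
Obstacle 4 [(14,14) (24,15) (18,23) (15,22)]:
  edge (14,14)–(24,15): clear
  edge (24,15)–(18,23): clear
  edge (18,23)–(15,22): clear
  edge (15,22)–(14,14): clear
  midpoint (14,27/2) outside
  → clear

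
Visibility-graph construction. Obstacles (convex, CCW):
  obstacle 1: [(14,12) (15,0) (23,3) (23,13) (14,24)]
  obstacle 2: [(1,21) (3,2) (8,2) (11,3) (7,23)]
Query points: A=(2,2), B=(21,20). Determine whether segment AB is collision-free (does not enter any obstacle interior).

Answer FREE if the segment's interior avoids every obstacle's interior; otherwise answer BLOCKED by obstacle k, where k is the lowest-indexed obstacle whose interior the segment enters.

BLOCKED by obstacle 1

Obstacle 1 [(14,12) (15,0) (23,3) (23,13) (14,24)]:
  edge (14,12)–(15,0): clear
  edge (15,0)–(23,3): clear
  edge (23,3)–(23,13): clear
  edge (23,13)–(14,24): crosses AB
  edge (14,24)–(14,12): crosses AB
  → BLOCKED
Obstacle 2 [(1,21) (3,2) (8,2) (11,3) (7,23)]:
  edge (1,21)–(3,2): crosses AB
  edge (3,2)–(8,2): clear
  edge (8,2)–(11,3): clear
  edge (11,3)–(7,23): crosses AB
  edge (7,23)–(1,21): clear
  → BLOCKED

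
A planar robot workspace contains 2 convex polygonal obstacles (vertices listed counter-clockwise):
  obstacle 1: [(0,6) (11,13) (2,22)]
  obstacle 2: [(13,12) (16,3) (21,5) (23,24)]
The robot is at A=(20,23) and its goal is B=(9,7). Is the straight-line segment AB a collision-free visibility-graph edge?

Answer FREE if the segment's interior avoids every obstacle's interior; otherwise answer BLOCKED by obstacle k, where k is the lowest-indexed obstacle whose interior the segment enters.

Obstacle 1 [(0,6) (11,13) (2,22)]:
  edge (0,6)–(11,13): clear
  edge (11,13)–(2,22): clear
  edge (2,22)–(0,6): clear
  midpoint (29/2,15) outside
  → clear
Obstacle 2 [(13,12) (16,3) (21,5) (23,24)]:
  edge (13,12)–(16,3): clear
  edge (16,3)–(21,5): clear
  edge (21,5)–(23,24): clear
  edge (23,24)–(13,12): clear
  midpoint (29/2,15) outside
  → clear

FREE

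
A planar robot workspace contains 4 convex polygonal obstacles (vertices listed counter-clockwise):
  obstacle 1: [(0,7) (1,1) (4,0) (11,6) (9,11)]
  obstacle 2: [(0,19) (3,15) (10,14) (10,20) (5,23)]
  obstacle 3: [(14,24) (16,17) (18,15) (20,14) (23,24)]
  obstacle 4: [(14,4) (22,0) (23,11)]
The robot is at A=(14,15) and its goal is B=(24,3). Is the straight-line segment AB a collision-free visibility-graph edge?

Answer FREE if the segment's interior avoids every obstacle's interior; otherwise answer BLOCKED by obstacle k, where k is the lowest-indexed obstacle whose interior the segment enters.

BLOCKED by obstacle 4

Obstacle 1 [(0,7) (1,1) (4,0) (11,6) (9,11)]:
  edge (0,7)–(1,1): clear
  edge (1,1)–(4,0): clear
  edge (4,0)–(11,6): clear
  edge (11,6)–(9,11): clear
  edge (9,11)–(0,7): clear
  midpoint (19,9) outside
  → clear
Obstacle 2 [(0,19) (3,15) (10,14) (10,20) (5,23)]:
  edge (0,19)–(3,15): clear
  edge (3,15)–(10,14): clear
  edge (10,14)–(10,20): clear
  edge (10,20)–(5,23): clear
  edge (5,23)–(0,19): clear
  midpoint (19,9) outside
  → clear
Obstacle 3 [(14,24) (16,17) (18,15) (20,14) (23,24)]:
  edge (14,24)–(16,17): clear
  edge (16,17)–(18,15): clear
  edge (18,15)–(20,14): clear
  edge (20,14)–(23,24): clear
  edge (23,24)–(14,24): clear
  midpoint (19,9) outside
  → clear
Obstacle 4 [(14,4) (22,0) (23,11)]:
  edge (14,4)–(22,0): clear
  edge (22,0)–(23,11): crosses AB
  edge (23,11)–(14,4): crosses AB
  → BLOCKED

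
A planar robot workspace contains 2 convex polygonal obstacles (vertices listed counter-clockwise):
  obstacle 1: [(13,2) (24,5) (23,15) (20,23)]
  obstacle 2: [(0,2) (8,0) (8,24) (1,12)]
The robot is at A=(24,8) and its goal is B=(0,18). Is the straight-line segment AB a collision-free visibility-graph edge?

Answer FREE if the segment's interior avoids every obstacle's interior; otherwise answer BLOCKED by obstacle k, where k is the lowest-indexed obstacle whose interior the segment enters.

BLOCKED by obstacle 1

Obstacle 1 [(13,2) (24,5) (23,15) (20,23)]:
  edge (13,2)–(24,5): clear
  edge (24,5)–(23,15): crosses AB
  edge (23,15)–(20,23): clear
  edge (20,23)–(13,2): crosses AB
  → BLOCKED
Obstacle 2 [(0,2) (8,0) (8,24) (1,12)]:
  edge (0,2)–(8,0): clear
  edge (8,0)–(8,24): crosses AB
  edge (8,24)–(1,12): crosses AB
  edge (1,12)–(0,2): clear
  → BLOCKED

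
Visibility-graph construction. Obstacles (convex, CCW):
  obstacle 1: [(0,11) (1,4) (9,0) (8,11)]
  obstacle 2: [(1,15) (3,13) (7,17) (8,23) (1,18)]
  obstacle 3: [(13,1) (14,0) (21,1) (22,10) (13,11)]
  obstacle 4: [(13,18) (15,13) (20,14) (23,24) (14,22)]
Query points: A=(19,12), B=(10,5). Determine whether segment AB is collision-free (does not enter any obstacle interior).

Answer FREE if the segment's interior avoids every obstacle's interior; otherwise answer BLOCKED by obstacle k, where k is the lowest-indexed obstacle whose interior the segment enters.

Obstacle 1 [(0,11) (1,4) (9,0) (8,11)]:
  edge (0,11)–(1,4): clear
  edge (1,4)–(9,0): clear
  edge (9,0)–(8,11): clear
  edge (8,11)–(0,11): clear
  midpoint (29/2,17/2) outside
  → clear
Obstacle 2 [(1,15) (3,13) (7,17) (8,23) (1,18)]:
  edge (1,15)–(3,13): clear
  edge (3,13)–(7,17): clear
  edge (7,17)–(8,23): clear
  edge (8,23)–(1,18): clear
  edge (1,18)–(1,15): clear
  midpoint (29/2,17/2) outside
  → clear
Obstacle 3 [(13,1) (14,0) (21,1) (22,10) (13,11)]:
  edge (13,1)–(14,0): clear
  edge (14,0)–(21,1): clear
  edge (21,1)–(22,10): clear
  edge (22,10)–(13,11): crosses AB
  edge (13,11)–(13,1): crosses AB
  → BLOCKED
Obstacle 4 [(13,18) (15,13) (20,14) (23,24) (14,22)]:
  edge (13,18)–(15,13): clear
  edge (15,13)–(20,14): clear
  edge (20,14)–(23,24): clear
  edge (23,24)–(14,22): clear
  edge (14,22)–(13,18): clear
  midpoint (29/2,17/2) outside
  → clear

BLOCKED by obstacle 3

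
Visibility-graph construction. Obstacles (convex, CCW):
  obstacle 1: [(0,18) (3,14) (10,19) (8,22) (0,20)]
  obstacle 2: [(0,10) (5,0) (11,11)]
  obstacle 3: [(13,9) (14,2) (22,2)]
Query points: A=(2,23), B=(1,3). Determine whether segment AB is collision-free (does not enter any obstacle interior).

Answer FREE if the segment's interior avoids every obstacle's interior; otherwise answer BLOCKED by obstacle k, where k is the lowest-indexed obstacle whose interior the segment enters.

Obstacle 1 [(0,18) (3,14) (10,19) (8,22) (0,20)]:
  edge (0,18)–(3,14): crosses AB
  edge (3,14)–(10,19): clear
  edge (10,19)–(8,22): clear
  edge (8,22)–(0,20): crosses AB
  edge (0,20)–(0,18): clear
  → BLOCKED
Obstacle 2 [(0,10) (5,0) (11,11)]:
  edge (0,10)–(5,0): crosses AB
  edge (5,0)–(11,11): clear
  edge (11,11)–(0,10): crosses AB
  → BLOCKED
Obstacle 3 [(13,9) (14,2) (22,2)]:
  edge (13,9)–(14,2): clear
  edge (14,2)–(22,2): clear
  edge (22,2)–(13,9): clear
  midpoint (3/2,13) outside
  → clear

BLOCKED by obstacle 1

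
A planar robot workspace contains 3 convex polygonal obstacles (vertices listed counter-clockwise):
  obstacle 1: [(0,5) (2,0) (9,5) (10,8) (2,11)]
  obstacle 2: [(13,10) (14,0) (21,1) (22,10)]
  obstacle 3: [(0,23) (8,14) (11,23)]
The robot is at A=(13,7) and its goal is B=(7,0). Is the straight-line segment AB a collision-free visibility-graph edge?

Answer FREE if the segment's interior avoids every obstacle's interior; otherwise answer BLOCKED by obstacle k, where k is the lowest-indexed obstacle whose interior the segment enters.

FREE

Obstacle 1 [(0,5) (2,0) (9,5) (10,8) (2,11)]:
  edge (0,5)–(2,0): clear
  edge (2,0)–(9,5): clear
  edge (9,5)–(10,8): clear
  edge (10,8)–(2,11): clear
  edge (2,11)–(0,5): clear
  midpoint (10,7/2) outside
  → clear
Obstacle 2 [(13,10) (14,0) (21,1) (22,10)]:
  edge (13,10)–(14,0): clear
  edge (14,0)–(21,1): clear
  edge (21,1)–(22,10): clear
  edge (22,10)–(13,10): clear
  midpoint (10,7/2) outside
  → clear
Obstacle 3 [(0,23) (8,14) (11,23)]:
  edge (0,23)–(8,14): clear
  edge (8,14)–(11,23): clear
  edge (11,23)–(0,23): clear
  midpoint (10,7/2) outside
  → clear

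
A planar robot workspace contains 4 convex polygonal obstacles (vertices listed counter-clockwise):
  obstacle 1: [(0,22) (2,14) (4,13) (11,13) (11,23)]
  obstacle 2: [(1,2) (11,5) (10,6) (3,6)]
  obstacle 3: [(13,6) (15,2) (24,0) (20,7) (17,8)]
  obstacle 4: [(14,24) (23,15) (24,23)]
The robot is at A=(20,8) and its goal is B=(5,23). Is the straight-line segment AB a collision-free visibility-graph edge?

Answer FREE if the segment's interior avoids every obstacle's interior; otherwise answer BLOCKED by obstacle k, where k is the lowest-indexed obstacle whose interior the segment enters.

BLOCKED by obstacle 1

Obstacle 1 [(0,22) (2,14) (4,13) (11,13) (11,23)]:
  edge (0,22)–(2,14): clear
  edge (2,14)–(4,13): clear
  edge (4,13)–(11,13): clear
  edge (11,13)–(11,23): crosses AB
  edge (11,23)–(0,22): crosses AB
  → BLOCKED
Obstacle 2 [(1,2) (11,5) (10,6) (3,6)]:
  edge (1,2)–(11,5): clear
  edge (11,5)–(10,6): clear
  edge (10,6)–(3,6): clear
  edge (3,6)–(1,2): clear
  midpoint (25/2,31/2) outside
  → clear
Obstacle 3 [(13,6) (15,2) (24,0) (20,7) (17,8)]:
  edge (13,6)–(15,2): clear
  edge (15,2)–(24,0): clear
  edge (24,0)–(20,7): clear
  edge (20,7)–(17,8): clear
  edge (17,8)–(13,6): clear
  midpoint (25/2,31/2) outside
  → clear
Obstacle 4 [(14,24) (23,15) (24,23)]:
  edge (14,24)–(23,15): clear
  edge (23,15)–(24,23): clear
  edge (24,23)–(14,24): clear
  midpoint (25/2,31/2) outside
  → clear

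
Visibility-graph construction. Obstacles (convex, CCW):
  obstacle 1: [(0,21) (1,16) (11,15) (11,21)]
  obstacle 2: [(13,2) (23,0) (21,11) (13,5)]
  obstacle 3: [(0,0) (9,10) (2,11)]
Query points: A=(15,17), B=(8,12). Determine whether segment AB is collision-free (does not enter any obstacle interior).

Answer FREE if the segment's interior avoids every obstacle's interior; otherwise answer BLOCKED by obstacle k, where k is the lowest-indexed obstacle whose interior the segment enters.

FREE

Obstacle 1 [(0,21) (1,16) (11,15) (11,21)]:
  edge (0,21)–(1,16): clear
  edge (1,16)–(11,15): clear
  edge (11,15)–(11,21): clear
  edge (11,21)–(0,21): clear
  midpoint (23/2,29/2) outside
  → clear
Obstacle 2 [(13,2) (23,0) (21,11) (13,5)]:
  edge (13,2)–(23,0): clear
  edge (23,0)–(21,11): clear
  edge (21,11)–(13,5): clear
  edge (13,5)–(13,2): clear
  midpoint (23/2,29/2) outside
  → clear
Obstacle 3 [(0,0) (9,10) (2,11)]:
  edge (0,0)–(9,10): clear
  edge (9,10)–(2,11): clear
  edge (2,11)–(0,0): clear
  midpoint (23/2,29/2) outside
  → clear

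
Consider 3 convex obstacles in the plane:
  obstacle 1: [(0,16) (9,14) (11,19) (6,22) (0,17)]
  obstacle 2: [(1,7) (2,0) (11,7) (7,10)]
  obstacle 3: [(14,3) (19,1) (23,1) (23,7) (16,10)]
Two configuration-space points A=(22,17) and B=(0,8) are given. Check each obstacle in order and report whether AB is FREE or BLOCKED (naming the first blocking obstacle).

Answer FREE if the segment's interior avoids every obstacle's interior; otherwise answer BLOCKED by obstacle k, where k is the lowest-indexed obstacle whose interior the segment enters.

FREE

Obstacle 1 [(0,16) (9,14) (11,19) (6,22) (0,17)]:
  edge (0,16)–(9,14): clear
  edge (9,14)–(11,19): clear
  edge (11,19)–(6,22): clear
  edge (6,22)–(0,17): clear
  edge (0,17)–(0,16): clear
  midpoint (11,25/2) outside
  → clear
Obstacle 2 [(1,7) (2,0) (11,7) (7,10)]:
  edge (1,7)–(2,0): clear
  edge (2,0)–(11,7): clear
  edge (11,7)–(7,10): clear
  edge (7,10)–(1,7): clear
  midpoint (11,25/2) outside
  → clear
Obstacle 3 [(14,3) (19,1) (23,1) (23,7) (16,10)]:
  edge (14,3)–(19,1): clear
  edge (19,1)–(23,1): clear
  edge (23,1)–(23,7): clear
  edge (23,7)–(16,10): clear
  edge (16,10)–(14,3): clear
  midpoint (11,25/2) outside
  → clear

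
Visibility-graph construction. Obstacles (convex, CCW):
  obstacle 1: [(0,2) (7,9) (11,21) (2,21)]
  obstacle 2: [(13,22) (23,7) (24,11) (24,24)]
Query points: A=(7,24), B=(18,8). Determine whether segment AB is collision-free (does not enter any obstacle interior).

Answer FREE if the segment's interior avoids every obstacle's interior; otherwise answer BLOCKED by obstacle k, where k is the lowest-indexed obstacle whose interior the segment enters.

BLOCKED by obstacle 1

Obstacle 1 [(0,2) (7,9) (11,21) (2,21)]:
  edge (0,2)–(7,9): clear
  edge (7,9)–(11,21): crosses AB
  edge (11,21)–(2,21): crosses AB
  edge (2,21)–(0,2): clear
  → BLOCKED
Obstacle 2 [(13,22) (23,7) (24,11) (24,24)]:
  edge (13,22)–(23,7): clear
  edge (23,7)–(24,11): clear
  edge (24,11)–(24,24): clear
  edge (24,24)–(13,22): clear
  midpoint (25/2,16) outside
  → clear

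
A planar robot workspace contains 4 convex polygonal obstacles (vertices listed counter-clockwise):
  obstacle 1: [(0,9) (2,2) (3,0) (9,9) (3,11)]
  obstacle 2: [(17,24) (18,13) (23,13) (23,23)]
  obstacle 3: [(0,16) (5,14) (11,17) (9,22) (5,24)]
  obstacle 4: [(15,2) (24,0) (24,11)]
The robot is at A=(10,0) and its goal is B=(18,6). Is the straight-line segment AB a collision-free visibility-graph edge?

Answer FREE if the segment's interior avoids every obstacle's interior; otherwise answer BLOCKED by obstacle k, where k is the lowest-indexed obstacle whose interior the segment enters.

FREE

Obstacle 1 [(0,9) (2,2) (3,0) (9,9) (3,11)]:
  edge (0,9)–(2,2): clear
  edge (2,2)–(3,0): clear
  edge (3,0)–(9,9): clear
  edge (9,9)–(3,11): clear
  edge (3,11)–(0,9): clear
  midpoint (14,3) outside
  → clear
Obstacle 2 [(17,24) (18,13) (23,13) (23,23)]:
  edge (17,24)–(18,13): clear
  edge (18,13)–(23,13): clear
  edge (23,13)–(23,23): clear
  edge (23,23)–(17,24): clear
  midpoint (14,3) outside
  → clear
Obstacle 3 [(0,16) (5,14) (11,17) (9,22) (5,24)]:
  edge (0,16)–(5,14): clear
  edge (5,14)–(11,17): clear
  edge (11,17)–(9,22): clear
  edge (9,22)–(5,24): clear
  edge (5,24)–(0,16): clear
  midpoint (14,3) outside
  → clear
Obstacle 4 [(15,2) (24,0) (24,11)]:
  edge (15,2)–(24,0): clear
  edge (24,0)–(24,11): clear
  edge (24,11)–(15,2): clear
  midpoint (14,3) outside
  → clear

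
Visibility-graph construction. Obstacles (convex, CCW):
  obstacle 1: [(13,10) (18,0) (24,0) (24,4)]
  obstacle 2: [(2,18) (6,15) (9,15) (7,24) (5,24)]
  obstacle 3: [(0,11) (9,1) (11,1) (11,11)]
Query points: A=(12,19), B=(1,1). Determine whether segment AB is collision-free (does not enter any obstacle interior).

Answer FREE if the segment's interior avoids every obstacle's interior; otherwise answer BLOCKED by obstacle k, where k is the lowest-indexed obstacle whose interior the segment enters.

Obstacle 1 [(13,10) (18,0) (24,0) (24,4)]:
  edge (13,10)–(18,0): clear
  edge (18,0)–(24,0): clear
  edge (24,0)–(24,4): clear
  edge (24,4)–(13,10): clear
  midpoint (13/2,10) outside
  → clear
Obstacle 2 [(2,18) (6,15) (9,15) (7,24) (5,24)]:
  edge (2,18)–(6,15): clear
  edge (6,15)–(9,15): clear
  edge (9,15)–(7,24): clear
  edge (7,24)–(5,24): clear
  edge (5,24)–(2,18): clear
  midpoint (13/2,10) outside
  → clear
Obstacle 3 [(0,11) (9,1) (11,1) (11,11)]:
  edge (0,11)–(9,1): crosses AB
  edge (9,1)–(11,1): clear
  edge (11,1)–(11,11): clear
  edge (11,11)–(0,11): crosses AB
  → BLOCKED

BLOCKED by obstacle 3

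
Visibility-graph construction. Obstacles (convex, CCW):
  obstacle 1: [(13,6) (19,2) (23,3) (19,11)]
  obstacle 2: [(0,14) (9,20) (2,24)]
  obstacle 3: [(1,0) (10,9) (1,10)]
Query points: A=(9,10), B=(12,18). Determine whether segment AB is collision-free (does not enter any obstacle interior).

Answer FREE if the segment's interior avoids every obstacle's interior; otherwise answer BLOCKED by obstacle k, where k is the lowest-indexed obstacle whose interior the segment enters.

FREE

Obstacle 1 [(13,6) (19,2) (23,3) (19,11)]:
  edge (13,6)–(19,2): clear
  edge (19,2)–(23,3): clear
  edge (23,3)–(19,11): clear
  edge (19,11)–(13,6): clear
  midpoint (21/2,14) outside
  → clear
Obstacle 2 [(0,14) (9,20) (2,24)]:
  edge (0,14)–(9,20): clear
  edge (9,20)–(2,24): clear
  edge (2,24)–(0,14): clear
  midpoint (21/2,14) outside
  → clear
Obstacle 3 [(1,0) (10,9) (1,10)]:
  edge (1,0)–(10,9): clear
  edge (10,9)–(1,10): clear
  edge (1,10)–(1,0): clear
  midpoint (21/2,14) outside
  → clear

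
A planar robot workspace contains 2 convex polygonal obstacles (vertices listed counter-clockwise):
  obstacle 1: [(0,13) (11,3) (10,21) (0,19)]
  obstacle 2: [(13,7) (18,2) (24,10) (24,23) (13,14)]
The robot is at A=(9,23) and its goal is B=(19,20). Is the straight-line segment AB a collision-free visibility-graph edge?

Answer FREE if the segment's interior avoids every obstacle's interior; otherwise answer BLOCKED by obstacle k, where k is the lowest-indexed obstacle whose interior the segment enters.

FREE

Obstacle 1 [(0,13) (11,3) (10,21) (0,19)]:
  edge (0,13)–(11,3): clear
  edge (11,3)–(10,21): clear
  edge (10,21)–(0,19): clear
  edge (0,19)–(0,13): clear
  midpoint (14,43/2) outside
  → clear
Obstacle 2 [(13,7) (18,2) (24,10) (24,23) (13,14)]:
  edge (13,7)–(18,2): clear
  edge (18,2)–(24,10): clear
  edge (24,10)–(24,23): clear
  edge (24,23)–(13,14): clear
  edge (13,14)–(13,7): clear
  midpoint (14,43/2) outside
  → clear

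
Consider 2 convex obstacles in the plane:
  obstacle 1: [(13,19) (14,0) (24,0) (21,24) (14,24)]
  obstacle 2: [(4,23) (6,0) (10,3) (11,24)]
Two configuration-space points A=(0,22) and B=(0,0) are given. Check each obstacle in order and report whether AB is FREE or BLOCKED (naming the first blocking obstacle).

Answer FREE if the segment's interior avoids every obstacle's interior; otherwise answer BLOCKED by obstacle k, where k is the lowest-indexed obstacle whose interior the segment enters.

Obstacle 1 [(13,19) (14,0) (24,0) (21,24) (14,24)]:
  edge (13,19)–(14,0): clear
  edge (14,0)–(24,0): clear
  edge (24,0)–(21,24): clear
  edge (21,24)–(14,24): clear
  edge (14,24)–(13,19): clear
  midpoint (0,11) outside
  → clear
Obstacle 2 [(4,23) (6,0) (10,3) (11,24)]:
  edge (4,23)–(6,0): clear
  edge (6,0)–(10,3): clear
  edge (10,3)–(11,24): clear
  edge (11,24)–(4,23): clear
  midpoint (0,11) outside
  → clear

FREE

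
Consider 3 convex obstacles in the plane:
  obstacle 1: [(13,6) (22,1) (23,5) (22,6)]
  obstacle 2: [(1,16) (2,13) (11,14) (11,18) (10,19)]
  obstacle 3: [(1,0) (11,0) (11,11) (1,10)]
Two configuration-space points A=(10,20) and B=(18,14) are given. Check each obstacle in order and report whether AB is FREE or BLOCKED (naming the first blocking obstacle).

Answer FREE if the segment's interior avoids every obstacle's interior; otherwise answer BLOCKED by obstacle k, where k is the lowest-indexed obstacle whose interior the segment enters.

Obstacle 1 [(13,6) (22,1) (23,5) (22,6)]:
  edge (13,6)–(22,1): clear
  edge (22,1)–(23,5): clear
  edge (23,5)–(22,6): clear
  edge (22,6)–(13,6): clear
  midpoint (14,17) outside
  → clear
Obstacle 2 [(1,16) (2,13) (11,14) (11,18) (10,19)]:
  edge (1,16)–(2,13): clear
  edge (2,13)–(11,14): clear
  edge (11,14)–(11,18): clear
  edge (11,18)–(10,19): clear
  edge (10,19)–(1,16): clear
  midpoint (14,17) outside
  → clear
Obstacle 3 [(1,0) (11,0) (11,11) (1,10)]:
  edge (1,0)–(11,0): clear
  edge (11,0)–(11,11): clear
  edge (11,11)–(1,10): clear
  edge (1,10)–(1,0): clear
  midpoint (14,17) outside
  → clear

FREE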